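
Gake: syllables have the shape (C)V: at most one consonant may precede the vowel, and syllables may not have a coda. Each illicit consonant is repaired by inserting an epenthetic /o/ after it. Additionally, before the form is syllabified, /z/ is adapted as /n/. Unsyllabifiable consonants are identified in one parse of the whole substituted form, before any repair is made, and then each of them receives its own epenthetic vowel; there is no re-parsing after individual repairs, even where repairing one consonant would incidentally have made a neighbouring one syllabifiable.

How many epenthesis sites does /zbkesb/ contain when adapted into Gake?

After substitution the input is /nbkesb/.
The unsyllabifiable consonants are /n/, /b/, /s/, /b/; each receives one epenthetic vowel.

4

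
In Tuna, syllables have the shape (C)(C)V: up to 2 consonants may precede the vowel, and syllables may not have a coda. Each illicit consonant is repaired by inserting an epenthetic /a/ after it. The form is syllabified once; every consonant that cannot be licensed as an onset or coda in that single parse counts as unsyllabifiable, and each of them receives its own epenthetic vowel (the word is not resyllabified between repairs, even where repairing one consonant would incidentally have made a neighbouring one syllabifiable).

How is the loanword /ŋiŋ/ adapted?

ŋiŋa

The consonants /ŋ/ cannot be parsed into a legal (C)(C)V syllable (no codas are permitted; onsets may contain at most 2 consonants).
Inserting the epenthetic vowel yields /ŋ/ → /ŋa/.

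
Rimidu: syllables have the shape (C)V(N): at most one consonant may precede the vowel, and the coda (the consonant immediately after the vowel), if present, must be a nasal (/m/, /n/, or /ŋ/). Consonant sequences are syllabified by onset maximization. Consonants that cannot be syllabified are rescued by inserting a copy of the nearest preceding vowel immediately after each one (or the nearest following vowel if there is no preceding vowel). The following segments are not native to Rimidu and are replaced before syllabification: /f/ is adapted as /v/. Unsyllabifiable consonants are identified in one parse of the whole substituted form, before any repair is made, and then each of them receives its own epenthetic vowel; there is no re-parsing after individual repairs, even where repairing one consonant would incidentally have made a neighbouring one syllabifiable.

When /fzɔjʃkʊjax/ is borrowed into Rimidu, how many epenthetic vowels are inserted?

After substitution the input is /vzɔjʃkʊjax/.
The unsyllabifiable consonants are /v/, /j/, /ʃ/, /x/; each receives one epenthetic vowel.

4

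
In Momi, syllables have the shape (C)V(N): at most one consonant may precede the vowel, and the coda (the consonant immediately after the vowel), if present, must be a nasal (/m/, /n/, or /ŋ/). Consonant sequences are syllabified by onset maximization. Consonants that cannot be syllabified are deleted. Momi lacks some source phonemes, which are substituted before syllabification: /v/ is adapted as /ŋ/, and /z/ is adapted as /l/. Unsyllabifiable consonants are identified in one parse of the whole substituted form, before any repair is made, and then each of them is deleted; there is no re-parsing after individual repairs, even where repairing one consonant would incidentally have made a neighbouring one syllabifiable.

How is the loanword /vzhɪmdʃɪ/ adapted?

hɪmʃɪ

Substitution: /v/ → /ŋ/, /z/ → /l/, giving /ŋlhɪmdʃɪ/.
Under (C)V(N), the unsyllabifiable consonants are /ŋ/, /l/, /d/ (only a nasal (/m/, /n/, or /ŋ/) is licensed in coda position; onsets are limited to one consonant).
Deletion applies to /ŋ/, /l/, /d/.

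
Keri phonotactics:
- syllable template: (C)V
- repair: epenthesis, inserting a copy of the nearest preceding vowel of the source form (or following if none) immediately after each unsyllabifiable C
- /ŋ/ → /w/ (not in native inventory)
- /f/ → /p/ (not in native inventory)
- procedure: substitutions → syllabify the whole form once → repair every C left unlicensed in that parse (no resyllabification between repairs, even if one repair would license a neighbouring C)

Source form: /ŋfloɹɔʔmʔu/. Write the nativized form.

wopoloɹɔʔɔmɔʔu

Substitution: /ŋ/ → /w/, /f/ → /p/, giving /wploɹɔʔmʔu/.
The consonants /w/, /p/, /ʔ/, /m/ cannot be parsed into a legal (C)V syllable (no codas are permitted; onsets are limited to one consonant).
Inserting the epenthetic vowel yields /w/ → /wo/, /p/ → /po/, /ʔ/ → /ʔɔ/, /m/ → /mɔ/.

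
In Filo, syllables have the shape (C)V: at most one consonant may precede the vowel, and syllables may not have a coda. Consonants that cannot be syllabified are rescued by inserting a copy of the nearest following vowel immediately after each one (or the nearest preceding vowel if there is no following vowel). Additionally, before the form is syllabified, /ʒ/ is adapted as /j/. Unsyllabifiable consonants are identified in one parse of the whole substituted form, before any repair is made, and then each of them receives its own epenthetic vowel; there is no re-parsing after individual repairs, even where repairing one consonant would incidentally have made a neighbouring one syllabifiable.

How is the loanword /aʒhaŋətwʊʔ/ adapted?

Substitution: /ʒ/ → /j/, giving /ajhaŋətwʊʔ/.
The consonants /j/, /t/, /ʔ/ cannot be parsed into a legal (C)V syllable (no codas are permitted; onsets are limited to one consonant).
Each unlicensed consonant becomes the onset of a new syllable: /j/ → /ja/, /t/ → /tʊ/, /ʔ/ → /ʔʊ/.

ajahaŋətʊwʊʔʊ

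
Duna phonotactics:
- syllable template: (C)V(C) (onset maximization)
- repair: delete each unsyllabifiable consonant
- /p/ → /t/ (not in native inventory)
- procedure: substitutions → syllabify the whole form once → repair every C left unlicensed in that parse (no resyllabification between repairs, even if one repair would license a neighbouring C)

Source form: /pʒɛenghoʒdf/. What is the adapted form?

ʒɛenhoʒ

Substitution: /p/ → /t/, giving /tʒɛenghoʒdf/.
Syllabifying with onset maximization leaves /t/, /g/, /d/, /f/ stranded (at most one coda consonant is licensed; onsets are limited to one consonant).
Deletion applies to /t/, /g/, /d/, /f/.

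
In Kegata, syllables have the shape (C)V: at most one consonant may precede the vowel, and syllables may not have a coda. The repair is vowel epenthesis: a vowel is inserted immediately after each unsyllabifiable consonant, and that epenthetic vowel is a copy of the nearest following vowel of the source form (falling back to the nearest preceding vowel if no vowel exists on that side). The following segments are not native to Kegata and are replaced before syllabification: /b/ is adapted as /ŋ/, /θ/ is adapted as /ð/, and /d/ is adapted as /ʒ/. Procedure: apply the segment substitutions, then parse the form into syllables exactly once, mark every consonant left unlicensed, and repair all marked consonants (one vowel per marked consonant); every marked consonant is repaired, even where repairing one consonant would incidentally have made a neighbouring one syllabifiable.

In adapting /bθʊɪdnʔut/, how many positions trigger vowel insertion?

4

After substitution the input is /ŋðʊɪʒnʔut/.
The unsyllabifiable consonants are /ŋ/, /ʒ/, /n/, /t/; each receives one epenthetic vowel.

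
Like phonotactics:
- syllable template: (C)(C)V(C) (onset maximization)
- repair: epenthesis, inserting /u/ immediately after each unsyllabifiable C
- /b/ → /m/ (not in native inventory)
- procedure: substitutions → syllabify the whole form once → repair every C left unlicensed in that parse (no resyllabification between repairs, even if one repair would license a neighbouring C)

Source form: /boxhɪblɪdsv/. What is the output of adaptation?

Substitution: /b/ → /m/, giving /moxhɪmlɪdsv/.
The consonants /s/, /v/ cannot be parsed into a legal (C)(C)V(C) syllable (at most one coda consonant is licensed; onsets may contain at most 2 consonants).
Each unlicensed consonant becomes the onset of a new syllable: /s/ → /su/, /v/ → /vu/.

moxhɪmlɪdsuvu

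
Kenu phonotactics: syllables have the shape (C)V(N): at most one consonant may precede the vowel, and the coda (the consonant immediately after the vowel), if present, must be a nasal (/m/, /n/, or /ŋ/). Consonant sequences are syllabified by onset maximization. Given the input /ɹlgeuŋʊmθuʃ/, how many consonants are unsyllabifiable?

The consonants /ɹ/, /l/, /ʃ/ cannot be parsed into a legal (C)V(N) syllable (only a nasal (/m/, /n/, or /ŋ/) is licensed in coda position; onsets are limited to one consonant).

3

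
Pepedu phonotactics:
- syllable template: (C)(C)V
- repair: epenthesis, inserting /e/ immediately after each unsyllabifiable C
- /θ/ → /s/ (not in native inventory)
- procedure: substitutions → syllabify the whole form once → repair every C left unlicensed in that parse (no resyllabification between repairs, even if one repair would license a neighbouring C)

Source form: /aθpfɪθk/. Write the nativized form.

asepfɪseke

Substitution: /θ/ → /s/, giving /aspfɪsk/.
Syllabifying with onset maximization leaves /s/, /s/, /k/ stranded (no codas are permitted; onsets may contain at most 2 consonants).
Inserting the epenthetic vowel yields /s/ → /se/, /s/ → /se/, /k/ → /ke/.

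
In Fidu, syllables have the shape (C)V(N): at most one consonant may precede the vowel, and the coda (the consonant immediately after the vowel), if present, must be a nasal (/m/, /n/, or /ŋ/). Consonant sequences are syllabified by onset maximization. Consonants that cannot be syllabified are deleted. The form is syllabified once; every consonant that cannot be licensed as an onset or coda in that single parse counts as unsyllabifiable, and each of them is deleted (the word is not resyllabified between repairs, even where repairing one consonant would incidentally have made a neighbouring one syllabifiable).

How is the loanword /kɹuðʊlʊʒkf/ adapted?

ɹuðʊlʊ

Under (C)V(N), the unsyllabifiable consonants are /k/, /ʒ/, /k/, /f/ (only a nasal (/m/, /n/, or /ŋ/) is licensed in coda position; onsets are limited to one consonant).
Each unlicensed consonant is deleted: /k/, /ʒ/, /k/, /f/.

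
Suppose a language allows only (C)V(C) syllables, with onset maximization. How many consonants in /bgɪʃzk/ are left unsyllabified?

Syllabifying with onset maximization leaves /b/, /z/, /k/ stranded (at most one coda consonant is licensed; onsets are limited to one consonant).

3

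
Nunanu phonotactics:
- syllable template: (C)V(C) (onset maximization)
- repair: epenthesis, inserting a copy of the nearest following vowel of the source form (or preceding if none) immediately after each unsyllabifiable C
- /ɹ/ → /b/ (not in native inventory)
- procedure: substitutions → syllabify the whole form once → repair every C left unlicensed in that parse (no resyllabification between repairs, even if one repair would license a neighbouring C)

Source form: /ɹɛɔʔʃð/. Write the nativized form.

Substitution: /ɹ/ → /b/, giving /bɛɔʔʃð/.
The consonants /ʃ/, /ð/ cannot be parsed into a legal (C)V(C) syllable (at most one coda consonant is licensed; onsets are limited to one consonant).
Epenthesis after each stranded consonant: /ʃ/ → /ʃɔ/, /ð/ → /ðɔ/.

bɛɔʔʃɔðɔ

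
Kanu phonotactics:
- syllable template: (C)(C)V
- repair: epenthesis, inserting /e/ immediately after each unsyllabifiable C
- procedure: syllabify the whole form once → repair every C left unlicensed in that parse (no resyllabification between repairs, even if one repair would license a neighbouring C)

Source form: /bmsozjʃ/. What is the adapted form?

bemsozejeʃe

The consonants /b/, /z/, /j/, /ʃ/ cannot be parsed into a legal (C)(C)V syllable (no codas are permitted; onsets may contain at most 2 consonants).
Epenthesis after each stranded consonant: /b/ → /be/, /z/ → /ze/, /j/ → /je/, /ʃ/ → /ʃe/.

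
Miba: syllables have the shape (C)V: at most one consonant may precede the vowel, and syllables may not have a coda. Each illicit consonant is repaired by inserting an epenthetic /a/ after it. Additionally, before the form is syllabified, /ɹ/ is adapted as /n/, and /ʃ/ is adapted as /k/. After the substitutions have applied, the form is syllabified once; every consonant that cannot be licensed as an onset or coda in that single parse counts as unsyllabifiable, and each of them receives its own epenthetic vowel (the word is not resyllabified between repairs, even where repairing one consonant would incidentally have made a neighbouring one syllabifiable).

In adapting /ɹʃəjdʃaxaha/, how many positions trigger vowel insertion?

3

After substitution the input is /nkəjdkaxaha/.
The unsyllabifiable consonants are /n/, /j/, /d/; each receives one epenthetic vowel.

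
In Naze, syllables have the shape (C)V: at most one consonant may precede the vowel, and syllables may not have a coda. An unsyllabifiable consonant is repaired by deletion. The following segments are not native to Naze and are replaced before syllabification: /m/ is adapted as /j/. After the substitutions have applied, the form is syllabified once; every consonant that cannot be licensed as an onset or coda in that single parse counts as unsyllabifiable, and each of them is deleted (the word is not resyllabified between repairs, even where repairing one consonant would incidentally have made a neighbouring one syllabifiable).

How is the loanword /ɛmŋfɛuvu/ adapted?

ɛfɛuvu

Substitution: /m/ → /j/, giving /ɛjŋfɛuvu/.
Under (C)V, the unsyllabifiable consonants are /j/, /ŋ/ (no codas are permitted; onsets are limited to one consonant).
Deletion applies to /j/, /ŋ/.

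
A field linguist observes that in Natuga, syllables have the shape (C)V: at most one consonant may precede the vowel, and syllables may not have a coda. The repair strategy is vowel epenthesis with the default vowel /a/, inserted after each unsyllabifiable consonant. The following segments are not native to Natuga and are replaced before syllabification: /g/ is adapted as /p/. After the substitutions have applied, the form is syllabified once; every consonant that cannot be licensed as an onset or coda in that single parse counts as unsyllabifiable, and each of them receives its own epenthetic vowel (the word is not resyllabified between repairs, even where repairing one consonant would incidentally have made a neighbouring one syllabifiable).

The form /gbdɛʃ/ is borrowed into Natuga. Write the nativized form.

Substitution: /g/ → /p/, giving /pbdɛʃ/.
The consonants /p/, /b/, /ʃ/ cannot be parsed into a legal (C)V syllable (no codas are permitted; onsets are limited to one consonant).
Epenthesis after each stranded consonant: /p/ → /pa/, /b/ → /ba/, /ʃ/ → /ʃa/.

pabadɛʃa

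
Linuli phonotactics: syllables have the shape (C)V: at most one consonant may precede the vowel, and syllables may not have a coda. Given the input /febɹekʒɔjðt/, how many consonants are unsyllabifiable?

5

Syllabifying with onset maximization leaves /b/, /k/, /j/, /ð/, /t/ stranded (no codas are permitted; onsets are limited to one consonant).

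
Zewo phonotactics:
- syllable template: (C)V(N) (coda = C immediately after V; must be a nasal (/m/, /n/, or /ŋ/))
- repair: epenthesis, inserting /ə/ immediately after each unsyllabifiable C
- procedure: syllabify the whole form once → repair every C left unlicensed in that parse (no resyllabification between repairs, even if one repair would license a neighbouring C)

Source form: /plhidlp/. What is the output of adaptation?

pələhidələpə

Syllabifying with onset maximization leaves /p/, /l/, /d/, /l/, /p/ stranded (only a nasal (/m/, /n/, or /ŋ/) is licensed in coda position; onsets are limited to one consonant).
Each unlicensed consonant becomes the onset of a new syllable: /p/ → /pə/, /l/ → /lə/, /d/ → /də/, /l/ → /lə/, /p/ → /pə/.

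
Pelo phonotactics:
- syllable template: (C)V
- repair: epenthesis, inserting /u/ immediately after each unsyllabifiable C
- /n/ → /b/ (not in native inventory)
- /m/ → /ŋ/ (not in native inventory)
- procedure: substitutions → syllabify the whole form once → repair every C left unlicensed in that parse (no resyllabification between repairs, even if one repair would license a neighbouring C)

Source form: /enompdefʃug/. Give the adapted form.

eboŋupudefuʃugu

Substitution: /n/ → /b/, /m/ → /ŋ/, giving /eboŋpdefʃug/.
The consonants /ŋ/, /p/, /f/, /g/ cannot be parsed into a legal (C)V syllable (no codas are permitted; onsets are limited to one consonant).
Epenthesis after each stranded consonant: /ŋ/ → /ŋu/, /p/ → /pu/, /f/ → /fu/, /g/ → /gu/.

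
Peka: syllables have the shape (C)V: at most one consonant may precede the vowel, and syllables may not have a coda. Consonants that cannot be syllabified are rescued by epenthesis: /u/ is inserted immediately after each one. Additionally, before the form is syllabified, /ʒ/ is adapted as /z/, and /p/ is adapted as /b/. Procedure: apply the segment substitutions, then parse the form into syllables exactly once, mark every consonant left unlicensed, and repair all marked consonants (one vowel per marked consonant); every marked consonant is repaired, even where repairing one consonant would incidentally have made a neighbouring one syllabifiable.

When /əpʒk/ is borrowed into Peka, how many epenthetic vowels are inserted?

3

After substitution the input is /əbzk/.
The unsyllabifiable consonants are /b/, /z/, /k/; each receives one epenthetic vowel.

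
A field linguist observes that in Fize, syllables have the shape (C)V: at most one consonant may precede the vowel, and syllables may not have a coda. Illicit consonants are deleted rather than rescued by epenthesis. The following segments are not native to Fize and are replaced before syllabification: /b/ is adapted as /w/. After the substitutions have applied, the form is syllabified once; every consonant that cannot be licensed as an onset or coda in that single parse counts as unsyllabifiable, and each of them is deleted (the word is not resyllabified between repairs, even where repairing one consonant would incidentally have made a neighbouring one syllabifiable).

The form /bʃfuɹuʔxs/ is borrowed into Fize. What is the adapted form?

fuɹu

Substitution: /b/ → /w/, giving /wʃfuɹuʔxs/.
Syllabifying with onset maximization leaves /w/, /ʃ/, /ʔ/, /x/, /s/ stranded (no codas are permitted; onsets are limited to one consonant).
Deletion applies to /w/, /ʃ/, /ʔ/, /x/, /s/.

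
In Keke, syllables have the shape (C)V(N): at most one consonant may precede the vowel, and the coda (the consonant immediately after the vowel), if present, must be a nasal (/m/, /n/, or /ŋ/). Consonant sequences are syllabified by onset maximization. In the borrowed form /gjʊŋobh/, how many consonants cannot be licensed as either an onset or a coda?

3

Syllabifying with onset maximization leaves /g/, /b/, /h/ stranded (only a nasal (/m/, /n/, or /ŋ/) is licensed in coda position; onsets are limited to one consonant).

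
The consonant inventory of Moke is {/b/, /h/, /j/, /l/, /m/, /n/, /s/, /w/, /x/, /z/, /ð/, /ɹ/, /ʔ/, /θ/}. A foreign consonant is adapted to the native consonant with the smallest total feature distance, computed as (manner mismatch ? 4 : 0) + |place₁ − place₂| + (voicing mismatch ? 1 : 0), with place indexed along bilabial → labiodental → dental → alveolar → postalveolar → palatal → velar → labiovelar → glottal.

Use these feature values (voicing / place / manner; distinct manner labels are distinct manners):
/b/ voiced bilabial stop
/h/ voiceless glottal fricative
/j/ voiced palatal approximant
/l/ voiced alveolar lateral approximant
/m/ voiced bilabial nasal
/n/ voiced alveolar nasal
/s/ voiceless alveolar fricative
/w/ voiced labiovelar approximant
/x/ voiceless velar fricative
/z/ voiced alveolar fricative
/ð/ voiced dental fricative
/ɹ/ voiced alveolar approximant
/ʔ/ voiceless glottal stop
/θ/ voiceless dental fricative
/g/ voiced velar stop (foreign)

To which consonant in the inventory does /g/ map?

ʔ

/ʔ/ is closest: same manner (stop), place distance 2 (velar→glottal), voicing differs (+1); total 3. Next closest is /j/ at distance 5.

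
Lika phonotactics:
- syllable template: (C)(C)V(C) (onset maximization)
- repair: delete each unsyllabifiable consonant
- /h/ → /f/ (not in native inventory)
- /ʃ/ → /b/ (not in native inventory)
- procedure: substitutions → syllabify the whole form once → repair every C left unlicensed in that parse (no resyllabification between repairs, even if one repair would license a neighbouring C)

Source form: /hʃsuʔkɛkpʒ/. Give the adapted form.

bsuʔkɛk

Substitution: /h/ → /f/, /ʃ/ → /b/, giving /fbsuʔkɛkpʒ/.
The consonants /f/, /p/, /ʒ/ cannot be parsed into a legal (C)(C)V(C) syllable (at most one coda consonant is licensed; onsets may contain at most 2 consonants).
Each unlicensed consonant is deleted: /f/, /p/, /ʒ/.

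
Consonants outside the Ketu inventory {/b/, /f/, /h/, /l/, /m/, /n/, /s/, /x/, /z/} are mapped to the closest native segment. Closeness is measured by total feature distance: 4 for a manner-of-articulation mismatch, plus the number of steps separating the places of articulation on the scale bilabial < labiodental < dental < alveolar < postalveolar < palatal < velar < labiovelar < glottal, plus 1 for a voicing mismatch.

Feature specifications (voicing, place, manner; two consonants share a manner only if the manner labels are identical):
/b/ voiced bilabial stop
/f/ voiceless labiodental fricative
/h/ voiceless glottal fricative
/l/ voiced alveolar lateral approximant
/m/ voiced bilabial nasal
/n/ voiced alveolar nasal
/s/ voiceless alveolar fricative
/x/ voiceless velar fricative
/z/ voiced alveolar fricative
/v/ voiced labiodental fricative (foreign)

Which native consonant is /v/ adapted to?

/f/ is closest: same manner (fricative), place distance 0 (labiodental→labiodental), voicing differs (+1); total 1. Next closest is /z/ at distance 2.

f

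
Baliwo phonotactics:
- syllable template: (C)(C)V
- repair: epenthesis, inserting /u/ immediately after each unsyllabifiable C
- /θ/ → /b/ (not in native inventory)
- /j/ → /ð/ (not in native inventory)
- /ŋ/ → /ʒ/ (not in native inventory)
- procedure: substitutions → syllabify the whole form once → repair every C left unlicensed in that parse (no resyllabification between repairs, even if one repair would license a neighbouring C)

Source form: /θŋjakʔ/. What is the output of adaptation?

Substitution: /θ/ → /b/, /ŋ/ → /ʒ/, /j/ → /ð/, giving /bʒðakʔ/.
The consonants /b/, /k/, /ʔ/ cannot be parsed into a legal (C)(C)V syllable (no codas are permitted; onsets may contain at most 2 consonants).
Each unlicensed consonant becomes the onset of a new syllable: /b/ → /bu/, /k/ → /ku/, /ʔ/ → /ʔu/.

buʒðakuʔu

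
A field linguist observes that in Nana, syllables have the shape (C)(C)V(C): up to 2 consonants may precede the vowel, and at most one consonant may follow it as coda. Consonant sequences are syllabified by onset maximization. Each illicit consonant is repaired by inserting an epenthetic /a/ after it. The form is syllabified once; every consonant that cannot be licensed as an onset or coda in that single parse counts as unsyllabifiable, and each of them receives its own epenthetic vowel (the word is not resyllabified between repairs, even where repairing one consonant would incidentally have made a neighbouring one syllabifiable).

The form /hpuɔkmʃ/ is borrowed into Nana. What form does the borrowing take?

hpuɔkmaʃa

Syllabifying with onset maximization leaves /m/, /ʃ/ stranded (at most one coda consonant is licensed; onsets may contain at most 2 consonants).
Inserting the epenthetic vowel yields /m/ → /ma/, /ʃ/ → /ʃa/.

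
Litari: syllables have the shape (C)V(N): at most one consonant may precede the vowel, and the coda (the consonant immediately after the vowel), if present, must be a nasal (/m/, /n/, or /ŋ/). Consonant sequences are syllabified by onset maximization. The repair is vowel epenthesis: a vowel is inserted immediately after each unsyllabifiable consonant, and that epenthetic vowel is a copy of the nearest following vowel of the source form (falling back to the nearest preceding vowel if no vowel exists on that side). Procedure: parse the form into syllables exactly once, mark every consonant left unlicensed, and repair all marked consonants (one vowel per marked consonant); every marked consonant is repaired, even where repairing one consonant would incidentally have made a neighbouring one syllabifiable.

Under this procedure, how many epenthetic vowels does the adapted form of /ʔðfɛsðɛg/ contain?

The unsyllabifiable consonants are /ʔ/, /ð/, /s/, /g/; each receives one epenthetic vowel.

4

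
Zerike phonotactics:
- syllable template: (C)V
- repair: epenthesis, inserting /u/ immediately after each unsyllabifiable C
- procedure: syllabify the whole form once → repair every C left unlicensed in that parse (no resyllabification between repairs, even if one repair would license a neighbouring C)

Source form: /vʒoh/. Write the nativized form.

vuʒohu

Syllabifying with onset maximization leaves /v/, /h/ stranded (no codas are permitted; onsets are limited to one consonant).
Epenthesis after each stranded consonant: /v/ → /vu/, /h/ → /hu/.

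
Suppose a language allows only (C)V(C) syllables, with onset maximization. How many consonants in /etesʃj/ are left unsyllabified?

Under (C)V(C), the unsyllabifiable consonants are /ʃ/, /j/ (at most one coda consonant is licensed; onsets are limited to one consonant).

2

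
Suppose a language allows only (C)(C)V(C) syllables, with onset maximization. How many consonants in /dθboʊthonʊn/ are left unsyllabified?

Under (C)(C)V(C), the unsyllabifiable consonants are /d/ (at most one coda consonant is licensed; onsets may contain at most 2 consonants).

1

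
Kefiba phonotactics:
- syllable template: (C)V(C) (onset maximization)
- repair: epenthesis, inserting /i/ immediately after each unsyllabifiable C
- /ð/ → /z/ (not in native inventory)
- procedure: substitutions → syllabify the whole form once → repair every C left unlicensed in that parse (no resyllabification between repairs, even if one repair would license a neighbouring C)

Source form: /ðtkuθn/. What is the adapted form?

zitikuθni

Substitution: /ð/ → /z/, giving /ztkuθn/.
Under (C)V(C), the unsyllabifiable consonants are /z/, /t/, /n/ (at most one coda consonant is licensed; onsets are limited to one consonant).
Inserting the epenthetic vowel yields /z/ → /zi/, /t/ → /ti/, /n/ → /ni/.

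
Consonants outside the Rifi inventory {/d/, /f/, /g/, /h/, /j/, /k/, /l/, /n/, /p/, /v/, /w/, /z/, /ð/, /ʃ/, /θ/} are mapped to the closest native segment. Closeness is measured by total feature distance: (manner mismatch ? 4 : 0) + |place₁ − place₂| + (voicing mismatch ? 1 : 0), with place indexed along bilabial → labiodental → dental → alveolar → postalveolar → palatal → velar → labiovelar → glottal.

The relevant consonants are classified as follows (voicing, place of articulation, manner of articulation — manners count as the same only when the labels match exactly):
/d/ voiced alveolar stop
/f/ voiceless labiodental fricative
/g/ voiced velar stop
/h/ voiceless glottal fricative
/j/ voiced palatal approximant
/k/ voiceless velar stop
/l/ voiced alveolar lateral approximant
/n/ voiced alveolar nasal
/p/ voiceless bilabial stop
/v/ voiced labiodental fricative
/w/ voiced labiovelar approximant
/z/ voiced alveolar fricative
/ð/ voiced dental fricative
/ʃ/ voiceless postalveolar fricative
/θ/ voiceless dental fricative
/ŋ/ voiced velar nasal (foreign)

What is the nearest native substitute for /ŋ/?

n

/n/ is closest: same manner (nasal), place distance 3 (velar→alveolar), same voicing; total 3. Next closest is /g/ at distance 4.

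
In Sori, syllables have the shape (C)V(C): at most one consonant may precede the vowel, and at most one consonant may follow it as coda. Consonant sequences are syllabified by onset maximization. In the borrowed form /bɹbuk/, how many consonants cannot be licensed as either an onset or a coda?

2

Under (C)V(C), the unsyllabifiable consonants are /b/, /ɹ/ (at most one coda consonant is licensed; onsets are limited to one consonant).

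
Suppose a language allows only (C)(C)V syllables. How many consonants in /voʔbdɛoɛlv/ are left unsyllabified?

3

Under (C)(C)V, the unsyllabifiable consonants are /ʔ/, /l/, /v/ (no codas are permitted; onsets may contain at most 2 consonants).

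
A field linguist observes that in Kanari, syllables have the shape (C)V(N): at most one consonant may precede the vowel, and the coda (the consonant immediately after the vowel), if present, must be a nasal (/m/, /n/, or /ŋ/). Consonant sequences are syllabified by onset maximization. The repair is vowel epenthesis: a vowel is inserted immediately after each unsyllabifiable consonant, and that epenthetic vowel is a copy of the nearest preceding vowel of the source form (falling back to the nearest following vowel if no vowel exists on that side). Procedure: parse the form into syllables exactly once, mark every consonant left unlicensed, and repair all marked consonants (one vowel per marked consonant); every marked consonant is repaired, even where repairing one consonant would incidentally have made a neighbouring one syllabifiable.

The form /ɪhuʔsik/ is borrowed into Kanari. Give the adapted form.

ɪhuʔusiki

The consonants /ʔ/, /k/ cannot be parsed into a legal (C)V(N) syllable (only a nasal (/m/, /n/, or /ŋ/) is licensed in coda position; onsets are limited to one consonant).
Each unlicensed consonant becomes the onset of a new syllable: /ʔ/ → /ʔu/, /k/ → /ki/.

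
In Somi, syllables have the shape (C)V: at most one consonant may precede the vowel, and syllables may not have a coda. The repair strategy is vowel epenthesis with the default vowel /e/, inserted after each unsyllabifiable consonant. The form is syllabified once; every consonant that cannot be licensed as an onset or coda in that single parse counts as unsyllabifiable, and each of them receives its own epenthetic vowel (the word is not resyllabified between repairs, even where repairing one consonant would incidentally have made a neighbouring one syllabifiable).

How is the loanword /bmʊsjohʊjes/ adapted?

bemʊsejohʊjese

Under (C)V, the unsyllabifiable consonants are /b/, /s/, /s/ (no codas are permitted; onsets are limited to one consonant).
Epenthesis after each stranded consonant: /b/ → /be/, /s/ → /se/, /s/ → /se/.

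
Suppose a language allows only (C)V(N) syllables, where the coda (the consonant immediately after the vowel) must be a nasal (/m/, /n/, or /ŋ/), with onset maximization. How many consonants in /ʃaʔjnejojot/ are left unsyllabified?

Under (C)V(N), the unsyllabifiable consonants are /ʔ/, /j/, /t/ (only a nasal (/m/, /n/, or /ŋ/) is licensed in coda position; onsets are limited to one consonant).

3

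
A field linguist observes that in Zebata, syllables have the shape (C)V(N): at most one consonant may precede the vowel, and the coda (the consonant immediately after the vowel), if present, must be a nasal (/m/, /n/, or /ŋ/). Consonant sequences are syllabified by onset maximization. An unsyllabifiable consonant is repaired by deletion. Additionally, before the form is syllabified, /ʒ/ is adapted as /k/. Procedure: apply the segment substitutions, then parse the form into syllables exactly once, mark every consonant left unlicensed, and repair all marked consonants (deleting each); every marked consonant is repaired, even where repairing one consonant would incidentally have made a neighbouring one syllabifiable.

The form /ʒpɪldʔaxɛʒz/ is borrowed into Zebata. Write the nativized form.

pɪʔaxɛ

Substitution: /ʒ/ → /k/, giving /kpɪldʔaxɛkz/.
Syllabifying with onset maximization leaves /k/, /l/, /d/, /k/, /z/ stranded (only a nasal (/m/, /n/, or /ŋ/) is licensed in coda position; onsets are limited to one consonant).
Each unlicensed consonant is deleted: /k/, /l/, /d/, /k/, /z/.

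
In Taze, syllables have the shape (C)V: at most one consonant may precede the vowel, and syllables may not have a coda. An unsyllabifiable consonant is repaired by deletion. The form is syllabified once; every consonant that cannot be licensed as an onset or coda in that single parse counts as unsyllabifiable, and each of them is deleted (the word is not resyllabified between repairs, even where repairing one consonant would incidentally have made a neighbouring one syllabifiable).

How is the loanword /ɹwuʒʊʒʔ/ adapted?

wuʒʊ

The consonants /ɹ/, /ʒ/, /ʔ/ cannot be parsed into a legal (C)V syllable (no codas are permitted; onsets are limited to one consonant).
Deleting the stranded consonants removes /ɹ/, /ʒ/, /ʔ/.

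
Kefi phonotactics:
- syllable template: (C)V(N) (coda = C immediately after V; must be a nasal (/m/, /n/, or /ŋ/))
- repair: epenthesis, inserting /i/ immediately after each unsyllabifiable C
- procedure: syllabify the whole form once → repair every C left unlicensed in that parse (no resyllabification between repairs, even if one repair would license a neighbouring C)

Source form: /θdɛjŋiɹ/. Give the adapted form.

θidɛjiŋiɹi

Syllabifying with onset maximization leaves /θ/, /j/, /ɹ/ stranded (only a nasal (/m/, /n/, or /ŋ/) is licensed in coda position; onsets are limited to one consonant).
Inserting the epenthetic vowel yields /θ/ → /θi/, /j/ → /ji/, /ɹ/ → /ɹi/.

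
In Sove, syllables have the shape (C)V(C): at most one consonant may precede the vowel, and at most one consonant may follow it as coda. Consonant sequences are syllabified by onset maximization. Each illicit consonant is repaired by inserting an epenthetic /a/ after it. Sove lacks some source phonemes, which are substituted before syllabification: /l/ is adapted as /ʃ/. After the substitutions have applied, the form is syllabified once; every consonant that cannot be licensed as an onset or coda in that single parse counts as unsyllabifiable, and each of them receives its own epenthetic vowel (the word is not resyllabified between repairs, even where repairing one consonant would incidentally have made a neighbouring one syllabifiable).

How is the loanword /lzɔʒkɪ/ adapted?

ʃazɔʒkɪ

Substitution: /l/ → /ʃ/, giving /ʃzɔʒkɪ/.
The consonants /ʃ/ cannot be parsed into a legal (C)V(C) syllable (at most one coda consonant is licensed; onsets are limited to one consonant).
Epenthesis after each stranded consonant: /ʃ/ → /ʃa/.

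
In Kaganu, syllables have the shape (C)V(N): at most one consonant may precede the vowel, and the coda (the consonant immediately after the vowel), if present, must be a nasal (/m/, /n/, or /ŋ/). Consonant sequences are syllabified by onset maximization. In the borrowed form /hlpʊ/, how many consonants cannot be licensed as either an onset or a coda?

The consonants /h/, /l/ cannot be parsed into a legal (C)V(N) syllable (only a nasal (/m/, /n/, or /ŋ/) is licensed in coda position; onsets are limited to one consonant).

2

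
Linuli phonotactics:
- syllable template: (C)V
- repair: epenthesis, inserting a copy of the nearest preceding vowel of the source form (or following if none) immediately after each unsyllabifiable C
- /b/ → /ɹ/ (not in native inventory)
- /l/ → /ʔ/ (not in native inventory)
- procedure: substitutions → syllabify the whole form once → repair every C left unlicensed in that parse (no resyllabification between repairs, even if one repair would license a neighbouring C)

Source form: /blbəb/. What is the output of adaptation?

ɹəʔəɹəɹə

Substitution: /b/ → /ɹ/, /l/ → /ʔ/, giving /ɹʔɹəɹ/.
Under (C)V, the unsyllabifiable consonants are /ɹ/, /ʔ/, /ɹ/ (no codas are permitted; onsets are limited to one consonant).
Epenthesis after each stranded consonant: /ɹ/ → /ɹə/, /ʔ/ → /ʔə/, /ɹ/ → /ɹə/.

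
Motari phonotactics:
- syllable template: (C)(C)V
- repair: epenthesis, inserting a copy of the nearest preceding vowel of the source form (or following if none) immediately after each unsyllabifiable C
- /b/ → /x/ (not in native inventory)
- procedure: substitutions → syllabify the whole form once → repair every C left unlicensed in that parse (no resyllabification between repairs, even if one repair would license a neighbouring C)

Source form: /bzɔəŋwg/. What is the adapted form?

Substitution: /b/ → /x/, giving /xzɔəŋwg/.
Syllabifying with onset maximization leaves /ŋ/, /w/, /g/ stranded (no codas are permitted; onsets may contain at most 2 consonants).
Inserting the epenthetic vowel yields /ŋ/ → /ŋə/, /w/ → /wə/, /g/ → /gə/.

xzɔəŋəwəgə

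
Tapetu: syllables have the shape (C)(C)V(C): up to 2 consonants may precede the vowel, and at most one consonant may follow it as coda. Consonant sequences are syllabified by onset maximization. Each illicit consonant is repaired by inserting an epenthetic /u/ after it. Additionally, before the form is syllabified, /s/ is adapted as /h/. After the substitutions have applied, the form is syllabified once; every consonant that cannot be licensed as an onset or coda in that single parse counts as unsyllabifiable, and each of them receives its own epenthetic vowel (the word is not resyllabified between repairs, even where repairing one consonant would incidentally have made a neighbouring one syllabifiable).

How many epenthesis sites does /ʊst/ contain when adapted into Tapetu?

1

After substitution the input is /ʊht/.
The unsyllabifiable consonants are /t/; each receives one epenthetic vowel.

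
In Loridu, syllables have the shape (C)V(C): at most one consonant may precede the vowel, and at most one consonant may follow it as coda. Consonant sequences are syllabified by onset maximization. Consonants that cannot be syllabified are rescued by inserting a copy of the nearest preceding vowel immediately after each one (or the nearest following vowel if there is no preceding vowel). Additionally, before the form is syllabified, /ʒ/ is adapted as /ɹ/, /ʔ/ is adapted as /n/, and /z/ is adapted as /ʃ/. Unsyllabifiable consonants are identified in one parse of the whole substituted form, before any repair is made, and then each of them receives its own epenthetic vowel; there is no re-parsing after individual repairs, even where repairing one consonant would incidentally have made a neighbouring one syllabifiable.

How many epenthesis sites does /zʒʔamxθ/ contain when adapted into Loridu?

4

After substitution the input is /ʃɹnamxθ/.
The unsyllabifiable consonants are /ʃ/, /ɹ/, /x/, /θ/; each receives one epenthetic vowel.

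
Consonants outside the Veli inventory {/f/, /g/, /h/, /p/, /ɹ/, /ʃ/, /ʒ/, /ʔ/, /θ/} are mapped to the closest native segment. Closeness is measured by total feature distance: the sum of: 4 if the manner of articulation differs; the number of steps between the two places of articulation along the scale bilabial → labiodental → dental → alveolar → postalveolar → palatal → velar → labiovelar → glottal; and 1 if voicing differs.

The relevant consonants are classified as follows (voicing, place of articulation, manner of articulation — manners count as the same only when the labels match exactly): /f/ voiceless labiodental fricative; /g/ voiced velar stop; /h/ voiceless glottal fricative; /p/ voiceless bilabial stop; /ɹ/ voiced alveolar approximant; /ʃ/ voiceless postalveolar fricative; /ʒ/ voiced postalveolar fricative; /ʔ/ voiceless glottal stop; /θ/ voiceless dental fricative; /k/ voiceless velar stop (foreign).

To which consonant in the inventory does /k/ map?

g

/g/ is closest: same manner (stop), place distance 0 (velar→velar), voicing differs (+1); total 1. Next closest is /ʔ/ at distance 2.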